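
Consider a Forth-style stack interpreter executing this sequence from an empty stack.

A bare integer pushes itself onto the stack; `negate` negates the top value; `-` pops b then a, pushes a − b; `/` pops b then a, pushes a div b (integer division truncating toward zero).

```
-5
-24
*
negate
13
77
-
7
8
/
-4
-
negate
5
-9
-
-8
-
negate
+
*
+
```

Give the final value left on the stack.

-5      -5
-24     -5 -24
*       120
negate  -120
13      -120 13
77      -120 13 77
-       -120 -64
7       -120 -64 7
8       -120 -64 7 8
/       -120 -64 0
-4      -120 -64 0 -4
-       -120 -64 4
negate  -120 -64 -4
5       -120 -64 -4 5
-9      -120 -64 -4 5 -9
-       -120 -64 -4 14
-8      -120 -64 -4 14 -8
-       -120 -64 -4 22
negate  -120 -64 -4 -22
+       -120 -64 -26
*       -120 1664
+       1544

1544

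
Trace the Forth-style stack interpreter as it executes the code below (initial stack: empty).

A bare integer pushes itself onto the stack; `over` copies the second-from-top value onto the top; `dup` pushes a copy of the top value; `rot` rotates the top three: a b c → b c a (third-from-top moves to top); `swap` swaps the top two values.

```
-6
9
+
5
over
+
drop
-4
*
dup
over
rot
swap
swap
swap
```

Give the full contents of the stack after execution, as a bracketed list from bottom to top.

[-12, -12, -12]

-6   -> -6
9    -> -6 9
+    -> 3
5    -> 3 5
over -> 3 5 3
+    -> 3 8
drop -> 3
-4   -> 3 -4
*    -> -12
dup  -> -12 -12
over -> -12 -12 -12
rot  -> -12 -12 -12
swap -> -12 -12 -12
swap -> -12 -12 -12
swap -> -12 -12 -12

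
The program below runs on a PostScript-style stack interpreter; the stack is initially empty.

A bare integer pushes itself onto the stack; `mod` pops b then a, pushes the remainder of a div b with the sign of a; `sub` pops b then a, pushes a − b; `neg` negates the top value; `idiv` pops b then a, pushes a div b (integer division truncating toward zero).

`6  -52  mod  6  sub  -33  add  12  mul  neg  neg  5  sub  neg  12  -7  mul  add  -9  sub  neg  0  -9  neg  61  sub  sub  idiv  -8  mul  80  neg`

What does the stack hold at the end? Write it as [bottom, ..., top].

6    -> [6]
-52  -> [6, -52]
mod  -> [6]
6    -> [6, 6]
sub  -> [0]
-33  -> [0, -33]
add  -> [-33]
12   -> [-33, 12]
mul  -> [-396]
neg  -> [396]
neg  -> [-396]
5    -> [-396, 5]
sub  -> [-401]
neg  -> [401]
12   -> [401, 12]
-7   -> [401, 12, -7]
mul  -> [401, -84]
add  -> [317]
-9   -> [317, -9]
sub  -> [326]
neg  -> [-326]
0    -> [-326, 0]
-9   -> [-326, 0, -9]
neg  -> [-326, 0, 9]
61   -> [-326, 0, 9, 61]
sub  -> [-326, 0, -52]
sub  -> [-326, 52]
idiv -> [-6]
-8   -> [-6, -8]
mul  -> [48]
80   -> [48, 80]
neg  -> [48, -80]

[48, -80]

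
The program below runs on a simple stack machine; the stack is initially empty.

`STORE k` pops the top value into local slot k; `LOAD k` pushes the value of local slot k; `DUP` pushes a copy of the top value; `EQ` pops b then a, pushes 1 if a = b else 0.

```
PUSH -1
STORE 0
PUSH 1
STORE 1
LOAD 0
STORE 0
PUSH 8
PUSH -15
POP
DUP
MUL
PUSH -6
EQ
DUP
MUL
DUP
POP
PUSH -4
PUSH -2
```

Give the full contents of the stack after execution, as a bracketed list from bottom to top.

[0, -4, -2]

PUSH -1  : -1
STORE 0  : (empty)
PUSH 1   : 1
STORE 1  : (empty)
LOAD 0   : -1
STORE 0  : (empty)
PUSH 8   : 8
PUSH -15 : 8 -15
POP      : 8
DUP      : 8 8
MUL      : 64
PUSH -6  : 64 -6
EQ       : 0
DUP      : 0 0
MUL      : 0
DUP      : 0 0
POP      : 0
PUSH -4  : 0 -4
PUSH -2  : 0 -4 -2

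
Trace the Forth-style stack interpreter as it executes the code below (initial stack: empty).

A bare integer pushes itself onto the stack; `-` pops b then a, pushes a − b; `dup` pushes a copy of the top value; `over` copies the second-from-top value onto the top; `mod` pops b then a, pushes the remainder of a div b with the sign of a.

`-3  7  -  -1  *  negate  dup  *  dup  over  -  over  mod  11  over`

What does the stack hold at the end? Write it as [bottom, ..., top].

-3     -> [-3]
7      -> [-3, 7]
-      -> [-10]
-1     -> [-10, -1]
*      -> [10]
negate -> [-10]
dup    -> [-10, -10]
*      -> [100]
dup    -> [100, 100]
over   -> [100, 100, 100]
-      -> [100, 0]
over   -> [100, 0, 100]
mod    -> [100, 0]
11     -> [100, 0, 11]
over   -> [100, 0, 11, 0]

[100, 0, 11, 0]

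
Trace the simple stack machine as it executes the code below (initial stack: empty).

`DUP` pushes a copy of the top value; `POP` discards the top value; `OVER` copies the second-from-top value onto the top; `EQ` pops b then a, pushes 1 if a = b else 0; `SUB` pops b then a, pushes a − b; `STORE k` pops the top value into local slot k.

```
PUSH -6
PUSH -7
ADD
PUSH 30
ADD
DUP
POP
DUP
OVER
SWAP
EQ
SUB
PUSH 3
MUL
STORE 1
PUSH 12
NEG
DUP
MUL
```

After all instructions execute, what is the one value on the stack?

PUSH -6 : -6
PUSH -7 : -6 -7
ADD     : -13
PUSH 30 : -13 30
ADD     : 17
DUP     : 17 17
POP     : 17
DUP     : 17 17
OVER    : 17 17 17
SWAP    : 17 17 17
EQ      : 17 1
SUB     : 16
PUSH 3  : 16 3
MUL     : 48
STORE 1 : (empty)
PUSH 12 : 12
NEG     : -12
DUP     : -12 -12
MUL     : 144

144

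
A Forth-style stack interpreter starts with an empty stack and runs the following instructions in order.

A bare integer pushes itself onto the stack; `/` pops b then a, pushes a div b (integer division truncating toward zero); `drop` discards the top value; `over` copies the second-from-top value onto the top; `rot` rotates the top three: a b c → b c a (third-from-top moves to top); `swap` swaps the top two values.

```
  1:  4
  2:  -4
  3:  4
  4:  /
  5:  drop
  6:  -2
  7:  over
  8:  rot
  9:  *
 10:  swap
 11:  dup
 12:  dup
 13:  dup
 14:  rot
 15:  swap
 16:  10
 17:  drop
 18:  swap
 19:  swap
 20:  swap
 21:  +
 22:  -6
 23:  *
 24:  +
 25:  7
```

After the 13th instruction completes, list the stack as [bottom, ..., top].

[16, -2, -2, -2, -2]

4    -> [4]
-4   -> [4, -4]
4    -> [4, -4, 4]
/    -> [4, -1]
drop -> [4]
-2   -> [4, -2]
over -> [4, -2, 4]
rot  -> [-2, 4, 4]
*    -> [-2, 16]
swap -> [16, -2]
dup  -> [16, -2, -2]
dup  -> [16, -2, -2, -2]
dup  -> [16, -2, -2, -2, -2]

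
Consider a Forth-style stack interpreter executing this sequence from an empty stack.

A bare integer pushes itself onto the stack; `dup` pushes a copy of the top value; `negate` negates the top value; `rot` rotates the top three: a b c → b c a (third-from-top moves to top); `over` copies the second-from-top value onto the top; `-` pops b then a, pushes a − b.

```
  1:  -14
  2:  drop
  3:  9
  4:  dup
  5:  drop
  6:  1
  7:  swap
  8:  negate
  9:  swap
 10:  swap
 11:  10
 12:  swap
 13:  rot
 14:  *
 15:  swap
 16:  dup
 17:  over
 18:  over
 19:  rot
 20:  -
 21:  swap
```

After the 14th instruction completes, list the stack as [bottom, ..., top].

-14     -14
drop    (empty)
9       9
dup     9 9
drop    9
1       9 1
swap    1 9
negate  1 -9
swap    -9 1
swap    1 -9
10      1 -9 10
swap    1 10 -9
rot     10 -9 1
*       10 -9

[10, -9]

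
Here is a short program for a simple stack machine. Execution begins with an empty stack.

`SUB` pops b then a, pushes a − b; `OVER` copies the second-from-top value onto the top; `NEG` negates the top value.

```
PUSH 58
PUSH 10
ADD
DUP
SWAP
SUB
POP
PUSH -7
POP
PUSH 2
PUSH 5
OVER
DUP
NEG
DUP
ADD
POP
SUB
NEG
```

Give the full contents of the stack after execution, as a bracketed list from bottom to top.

PUSH 58 : [58]
PUSH 10 : [58, 10]
ADD     : [68]
DUP     : [68, 68]
SWAP    : [68, 68]
SUB     : [0]
POP     : []
PUSH -7 : [-7]
POP     : []
PUSH 2  : [2]
PUSH 5  : [2, 5]
OVER    : [2, 5, 2]
DUP     : [2, 5, 2, 2]
NEG     : [2, 5, 2, -2]
DUP     : [2, 5, 2, -2, -2]
ADD     : [2, 5, 2, -4]
POP     : [2, 5, 2]
SUB     : [2, 3]
NEG     : [2, -3]

[2, -3]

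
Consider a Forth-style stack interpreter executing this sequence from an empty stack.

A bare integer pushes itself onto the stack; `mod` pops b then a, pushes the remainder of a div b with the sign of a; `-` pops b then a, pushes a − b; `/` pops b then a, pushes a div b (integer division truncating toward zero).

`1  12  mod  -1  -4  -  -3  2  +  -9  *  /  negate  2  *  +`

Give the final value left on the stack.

1

1      : 1
12     : 1 12
mod    : 1
-1     : 1 -1
-4     : 1 -1 -4
-      : 1 3
-3     : 1 3 -3
2      : 1 3 -3 2
+      : 1 3 -1
-9     : 1 3 -1 -9
*      : 1 3 9
/      : 1 0
negate : 1 0
2      : 1 0 2
*      : 1 0
+      : 1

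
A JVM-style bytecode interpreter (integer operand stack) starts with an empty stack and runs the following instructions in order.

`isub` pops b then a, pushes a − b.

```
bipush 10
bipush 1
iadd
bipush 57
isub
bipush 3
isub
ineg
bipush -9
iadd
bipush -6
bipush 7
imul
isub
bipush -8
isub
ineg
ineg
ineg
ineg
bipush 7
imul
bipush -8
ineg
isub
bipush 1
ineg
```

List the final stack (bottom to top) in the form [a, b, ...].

bipush 10 -> 10
bipush 1  -> 10 1
iadd      -> 11
bipush 57 -> 11 57
isub      -> -46
bipush 3  -> -46 3
isub      -> -49
ineg      -> 49
bipush -9 -> 49 -9
iadd      -> 40
bipush -6 -> 40 -6
bipush 7  -> 40 -6 7
imul      -> 40 -42
isub      -> 82
bipush -8 -> 82 -8
isub      -> 90
ineg      -> -90
ineg      -> 90
ineg      -> -90
ineg      -> 90
bipush 7  -> 90 7
imul      -> 630
bipush -8 -> 630 -8
ineg      -> 630 8
isub      -> 622
bipush 1  -> 622 1
ineg      -> 622 -1

[622, -1]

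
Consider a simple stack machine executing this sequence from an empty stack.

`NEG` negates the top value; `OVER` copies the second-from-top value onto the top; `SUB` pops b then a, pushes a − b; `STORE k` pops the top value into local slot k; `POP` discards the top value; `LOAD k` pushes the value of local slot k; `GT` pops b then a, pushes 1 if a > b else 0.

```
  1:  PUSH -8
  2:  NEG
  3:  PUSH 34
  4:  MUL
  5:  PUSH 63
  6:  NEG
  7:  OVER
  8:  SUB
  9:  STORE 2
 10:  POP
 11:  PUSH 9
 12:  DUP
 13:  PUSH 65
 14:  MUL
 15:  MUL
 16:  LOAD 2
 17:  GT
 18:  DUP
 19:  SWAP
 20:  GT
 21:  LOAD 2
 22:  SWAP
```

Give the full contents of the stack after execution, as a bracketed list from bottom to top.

PUSH -8 : -8
NEG     : 8
PUSH 34 : 8 34
MUL     : 272
PUSH 63 : 272 63
NEG     : 272 -63
OVER    : 272 -63 272
SUB     : 272 -335
STORE 2 : 272
POP     : (empty)
PUSH 9  : 9
DUP     : 9 9
PUSH 65 : 9 9 65
MUL     : 9 585
MUL     : 5265
LOAD 2  : 5265 -335
GT      : 1
DUP     : 1 1
SWAP    : 1 1
GT      : 0
LOAD 2  : 0 -335
SWAP    : -335 0

[-335, 0]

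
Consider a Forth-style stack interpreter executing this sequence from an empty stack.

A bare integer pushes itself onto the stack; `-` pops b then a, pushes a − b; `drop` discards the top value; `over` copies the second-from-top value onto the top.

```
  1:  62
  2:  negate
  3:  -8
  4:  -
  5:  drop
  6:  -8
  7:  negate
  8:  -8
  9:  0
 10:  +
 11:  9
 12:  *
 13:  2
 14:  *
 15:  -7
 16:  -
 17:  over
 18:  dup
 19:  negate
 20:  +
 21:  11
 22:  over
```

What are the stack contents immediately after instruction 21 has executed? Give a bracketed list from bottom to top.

[8, -137, 0, 11]

62     → [62]
negate → [-62]
-8     → [-62, -8]
-      → [-54]
drop   → []
-8     → [-8]
negate → [8]
-8     → [8, -8]
0      → [8, -8, 0]
+      → [8, -8]
9      → [8, -8, 9]
*      → [8, -72]
2      → [8, -72, 2]
*      → [8, -144]
-7     → [8, -144, -7]
-      → [8, -137]
over   → [8, -137, 8]
dup    → [8, -137, 8, 8]
negate → [8, -137, 8, -8]
+      → [8, -137, 0]
11     → [8, -137, 0, 11]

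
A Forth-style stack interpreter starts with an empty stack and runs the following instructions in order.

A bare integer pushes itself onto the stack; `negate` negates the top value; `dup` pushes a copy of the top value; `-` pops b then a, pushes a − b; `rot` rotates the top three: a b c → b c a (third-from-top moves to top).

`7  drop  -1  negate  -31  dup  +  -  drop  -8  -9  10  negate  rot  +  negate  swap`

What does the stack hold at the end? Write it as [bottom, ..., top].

7      -> [7]
drop   -> []
-1     -> [-1]
negate -> [1]
-31    -> [1, -31]
dup    -> [1, -31, -31]
+      -> [1, -62]
-      -> [63]
drop   -> []
-8     -> [-8]
-9     -> [-8, -9]
10     -> [-8, -9, 10]
negate -> [-8, -9, -10]
rot    -> [-9, -10, -8]
+      -> [-9, -18]
negate -> [-9, 18]
swap   -> [18, -9]

[18, -9]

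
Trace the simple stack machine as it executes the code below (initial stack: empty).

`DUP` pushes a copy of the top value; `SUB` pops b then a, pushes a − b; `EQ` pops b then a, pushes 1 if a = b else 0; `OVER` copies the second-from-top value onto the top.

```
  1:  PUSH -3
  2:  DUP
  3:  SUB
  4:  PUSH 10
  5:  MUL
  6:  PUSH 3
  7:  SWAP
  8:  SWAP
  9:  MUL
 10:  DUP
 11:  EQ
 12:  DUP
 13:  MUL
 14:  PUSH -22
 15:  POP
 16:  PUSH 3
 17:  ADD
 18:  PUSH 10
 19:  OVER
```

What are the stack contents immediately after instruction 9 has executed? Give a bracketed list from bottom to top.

[0]

PUSH -3 -> -3
DUP     -> -3 -3
SUB     -> 0
PUSH 10 -> 0 10
MUL     -> 0
PUSH 3  -> 0 3
SWAP    -> 3 0
SWAP    -> 0 3
MUL     -> 0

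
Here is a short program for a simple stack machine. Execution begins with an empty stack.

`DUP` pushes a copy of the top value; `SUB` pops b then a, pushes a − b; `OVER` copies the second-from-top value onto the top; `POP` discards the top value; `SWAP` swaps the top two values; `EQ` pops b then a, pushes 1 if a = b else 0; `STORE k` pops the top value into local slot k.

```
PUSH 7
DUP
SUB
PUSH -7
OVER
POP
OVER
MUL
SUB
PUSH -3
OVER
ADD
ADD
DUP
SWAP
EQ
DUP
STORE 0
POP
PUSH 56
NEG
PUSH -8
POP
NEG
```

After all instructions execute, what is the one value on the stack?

56

PUSH 7  → 7
DUP     → 7 7
SUB     → 0
PUSH -7 → 0 -7
OVER    → 0 -7 0
POP     → 0 -7
OVER    → 0 -7 0
MUL     → 0 0
SUB     → 0
PUSH -3 → 0 -3
OVER    → 0 -3 0
ADD     → 0 -3
ADD     → -3
DUP     → -3 -3
SWAP    → -3 -3
EQ      → 1
DUP     → 1 1
STORE 0 → 1
POP     → (empty)
PUSH 56 → 56
NEG     → -56
PUSH -8 → -56 -8
POP     → -56
NEG     → 56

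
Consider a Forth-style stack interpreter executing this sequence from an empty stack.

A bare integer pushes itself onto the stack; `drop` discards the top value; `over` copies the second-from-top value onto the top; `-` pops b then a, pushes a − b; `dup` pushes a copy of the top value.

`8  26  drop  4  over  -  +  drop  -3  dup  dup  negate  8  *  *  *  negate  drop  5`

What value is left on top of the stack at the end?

5

8      → [8]
26     → [8, 26]
drop   → [8]
4      → [8, 4]
over   → [8, 4, 8]
-      → [8, -4]
+      → [4]
drop   → []
-3     → [-3]
dup    → [-3, -3]
dup    → [-3, -3, -3]
negate → [-3, -3, 3]
8      → [-3, -3, 3, 8]
*      → [-3, -3, 24]
*      → [-3, -72]
*      → [216]
negate → [-216]
drop   → []
5      → [5]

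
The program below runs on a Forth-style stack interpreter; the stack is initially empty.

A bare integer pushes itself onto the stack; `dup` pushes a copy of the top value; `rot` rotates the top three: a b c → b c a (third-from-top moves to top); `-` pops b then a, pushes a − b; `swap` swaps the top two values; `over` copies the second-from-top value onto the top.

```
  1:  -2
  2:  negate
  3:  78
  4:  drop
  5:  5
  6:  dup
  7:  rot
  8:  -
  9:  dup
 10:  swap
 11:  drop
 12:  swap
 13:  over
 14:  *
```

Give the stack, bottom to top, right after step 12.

-2     -> -2
negate -> 2
78     -> 2 78
drop   -> 2
5      -> 2 5
dup    -> 2 5 5
rot    -> 5 5 2
-      -> 5 3
dup    -> 5 3 3
swap   -> 5 3 3
drop   -> 5 3
swap   -> 3 5

[3, 5]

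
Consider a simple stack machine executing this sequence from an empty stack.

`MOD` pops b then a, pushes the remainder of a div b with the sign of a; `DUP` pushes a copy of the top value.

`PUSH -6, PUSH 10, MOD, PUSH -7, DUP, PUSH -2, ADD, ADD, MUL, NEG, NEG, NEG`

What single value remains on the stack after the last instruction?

-96

PUSH -6 -> [-6]
PUSH 10 -> [-6, 10]
MOD     -> [-6]
PUSH -7 -> [-6, -7]
DUP     -> [-6, -7, -7]
PUSH -2 -> [-6, -7, -7, -2]
ADD     -> [-6, -7, -9]
ADD     -> [-6, -16]
MUL     -> [96]
NEG     -> [-96]
NEG     -> [96]
NEG     -> [-96]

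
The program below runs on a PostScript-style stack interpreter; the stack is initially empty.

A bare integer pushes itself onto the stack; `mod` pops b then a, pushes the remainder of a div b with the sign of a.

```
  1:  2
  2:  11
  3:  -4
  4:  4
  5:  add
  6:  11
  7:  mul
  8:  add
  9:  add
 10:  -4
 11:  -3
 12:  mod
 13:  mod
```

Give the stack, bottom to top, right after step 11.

[13, -4, -3]

2   -> 2
11  -> 2 11
-4  -> 2 11 -4
4   -> 2 11 -4 4
add -> 2 11 0
11  -> 2 11 0 11
mul -> 2 11 0
add -> 2 11
add -> 13
-4  -> 13 -4
-3  -> 13 -4 -3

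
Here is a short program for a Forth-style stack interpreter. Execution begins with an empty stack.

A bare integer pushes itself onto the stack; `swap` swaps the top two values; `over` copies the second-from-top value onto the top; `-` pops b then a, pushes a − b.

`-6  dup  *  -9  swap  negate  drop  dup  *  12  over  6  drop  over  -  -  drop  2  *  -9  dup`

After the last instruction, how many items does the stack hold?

-6     : -6
dup    : -6 -6
*      : 36
-9     : 36 -9
swap   : -9 36
negate : -9 -36
drop   : -9
dup    : -9 -9
*      : 81
12     : 81 12
over   : 81 12 81
6      : 81 12 81 6
drop   : 81 12 81
over   : 81 12 81 12
-      : 81 12 69
-      : 81 -57
drop   : 81
2      : 81 2
*      : 162
-9     : 162 -9
dup    : 162 -9 -9

3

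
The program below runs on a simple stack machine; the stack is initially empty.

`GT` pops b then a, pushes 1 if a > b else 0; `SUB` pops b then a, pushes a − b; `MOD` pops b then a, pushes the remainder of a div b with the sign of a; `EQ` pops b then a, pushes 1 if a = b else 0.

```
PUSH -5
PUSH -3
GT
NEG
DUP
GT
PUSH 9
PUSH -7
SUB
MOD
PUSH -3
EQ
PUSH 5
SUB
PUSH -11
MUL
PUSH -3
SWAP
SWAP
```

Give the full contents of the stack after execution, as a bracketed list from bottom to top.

PUSH -5  → [-5]
PUSH -3  → [-5, -3]
GT       → [0]
NEG      → [0]
DUP      → [0, 0]
GT       → [0]
PUSH 9   → [0, 9]
PUSH -7  → [0, 9, -7]
SUB      → [0, 16]
MOD      → [0]
PUSH -3  → [0, -3]
EQ       → [0]
PUSH 5   → [0, 5]
SUB      → [-5]
PUSH -11 → [-5, -11]
MUL      → [55]
PUSH -3  → [55, -3]
SWAP     → [-3, 55]
SWAP     → [55, -3]

[55, -3]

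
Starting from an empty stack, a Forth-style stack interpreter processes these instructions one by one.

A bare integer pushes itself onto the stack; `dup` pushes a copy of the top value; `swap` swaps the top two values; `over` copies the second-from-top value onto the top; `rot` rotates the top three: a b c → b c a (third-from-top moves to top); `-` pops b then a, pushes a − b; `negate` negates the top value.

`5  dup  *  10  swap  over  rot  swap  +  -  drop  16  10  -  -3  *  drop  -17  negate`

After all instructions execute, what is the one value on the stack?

17

5      → [5]
dup    → [5, 5]
*      → [25]
10     → [25, 10]
swap   → [10, 25]
over   → [10, 25, 10]
rot    → [25, 10, 10]
swap   → [25, 10, 10]
+      → [25, 20]
-      → [5]
drop   → []
16     → [16]
10     → [16, 10]
-      → [6]
-3     → [6, -3]
*      → [-18]
drop   → []
-17    → [-17]
negate → [17]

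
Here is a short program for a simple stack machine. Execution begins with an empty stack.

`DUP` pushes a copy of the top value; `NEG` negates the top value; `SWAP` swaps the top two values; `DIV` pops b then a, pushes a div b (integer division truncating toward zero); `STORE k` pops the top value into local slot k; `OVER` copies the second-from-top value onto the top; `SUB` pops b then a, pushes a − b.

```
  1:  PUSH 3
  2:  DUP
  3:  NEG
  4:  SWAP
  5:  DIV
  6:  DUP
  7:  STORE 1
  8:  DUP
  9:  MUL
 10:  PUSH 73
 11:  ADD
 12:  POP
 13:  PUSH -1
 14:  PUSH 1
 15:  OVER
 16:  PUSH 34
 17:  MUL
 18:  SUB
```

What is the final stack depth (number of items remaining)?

2

PUSH 3  -> 3
DUP     -> 3 3
NEG     -> 3 -3
SWAP    -> -3 3
DIV     -> -1
DUP     -> -1 -1
STORE 1 -> -1
DUP     -> -1 -1
MUL     -> 1
PUSH 73 -> 1 73
ADD     -> 74
POP     -> (empty)
PUSH -1 -> -1
PUSH 1  -> -1 1
OVER    -> -1 1 -1
PUSH 34 -> -1 1 -1 34
MUL     -> -1 1 -34
SUB     -> -1 35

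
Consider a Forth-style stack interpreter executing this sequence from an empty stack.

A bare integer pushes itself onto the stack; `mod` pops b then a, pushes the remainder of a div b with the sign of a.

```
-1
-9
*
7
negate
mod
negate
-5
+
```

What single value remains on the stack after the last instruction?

-1     -> -1
-9     -> -1 -9
*      -> 9
7      -> 9 7
negate -> 9 -7
mod    -> 2
negate -> -2
-5     -> -2 -5
+      -> -7

-7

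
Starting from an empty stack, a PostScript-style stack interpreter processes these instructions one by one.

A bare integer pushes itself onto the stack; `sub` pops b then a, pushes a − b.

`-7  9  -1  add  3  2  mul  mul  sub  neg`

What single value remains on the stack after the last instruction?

-7   [-7]
9    [-7, 9]
-1   [-7, 9, -1]
add  [-7, 8]
3    [-7, 8, 3]
2    [-7, 8, 3, 2]
mul  [-7, 8, 6]
mul  [-7, 48]
sub  [-55]
neg  [55]

55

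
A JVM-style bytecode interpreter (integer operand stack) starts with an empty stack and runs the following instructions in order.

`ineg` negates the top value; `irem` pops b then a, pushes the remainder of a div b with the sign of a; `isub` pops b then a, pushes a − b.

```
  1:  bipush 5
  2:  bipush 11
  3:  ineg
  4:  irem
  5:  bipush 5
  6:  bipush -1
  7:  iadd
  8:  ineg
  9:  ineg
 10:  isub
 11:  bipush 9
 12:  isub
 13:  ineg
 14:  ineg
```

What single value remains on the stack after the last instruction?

bipush 5  → [5]
bipush 11 → [5, 11]
ineg      → [5, -11]
irem      → [5]
bipush 5  → [5, 5]
bipush -1 → [5, 5, -1]
iadd      → [5, 4]
ineg      → [5, -4]
ineg      → [5, 4]
isub      → [1]
bipush 9  → [1, 9]
isub      → [-8]
ineg      → [8]
ineg      → [-8]

-8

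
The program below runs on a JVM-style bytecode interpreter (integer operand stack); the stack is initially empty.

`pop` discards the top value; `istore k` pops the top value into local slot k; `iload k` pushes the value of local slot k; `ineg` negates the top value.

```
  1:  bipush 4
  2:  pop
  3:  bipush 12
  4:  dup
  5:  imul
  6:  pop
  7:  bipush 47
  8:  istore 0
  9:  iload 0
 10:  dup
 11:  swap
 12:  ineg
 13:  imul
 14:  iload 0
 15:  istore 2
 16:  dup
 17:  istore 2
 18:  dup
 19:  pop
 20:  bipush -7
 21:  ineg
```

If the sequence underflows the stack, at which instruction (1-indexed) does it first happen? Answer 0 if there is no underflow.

0

bipush 4  : [4]
pop       : []
bipush 12 : [12]
dup       : [12, 12]
imul      : [144]
pop       : []
bipush 47 : [47]
istore 0  : []
iload 0   : [47]
dup       : [47, 47]
swap      : [47, 47]
ineg      : [47, -47]
imul      : [-2209]
iload 0   : [-2209, 47]
istore 2  : [-2209]
dup       : [-2209, -2209]
istore 2  : [-2209]
dup       : [-2209, -2209]
pop       : [-2209]
bipush -7 : [-2209, -7]
ineg      : [-2209, 7]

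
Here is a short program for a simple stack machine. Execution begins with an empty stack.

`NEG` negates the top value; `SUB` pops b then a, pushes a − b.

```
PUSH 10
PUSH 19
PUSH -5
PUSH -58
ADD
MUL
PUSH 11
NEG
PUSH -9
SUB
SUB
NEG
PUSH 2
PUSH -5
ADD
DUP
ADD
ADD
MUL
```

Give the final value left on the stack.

11890

PUSH 10  → 10
PUSH 19  → 10 19
PUSH -5  → 10 19 -5
PUSH -58 → 10 19 -5 -58
ADD      → 10 19 -63
MUL      → 10 -1197
PUSH 11  → 10 -1197 11
NEG      → 10 -1197 -11
PUSH -9  → 10 -1197 -11 -9
SUB      → 10 -1197 -2
SUB      → 10 -1195
NEG      → 10 1195
PUSH 2   → 10 1195 2
PUSH -5  → 10 1195 2 -5
ADD      → 10 1195 -3
DUP      → 10 1195 -3 -3
ADD      → 10 1195 -6
ADD      → 10 1189
MUL      → 11890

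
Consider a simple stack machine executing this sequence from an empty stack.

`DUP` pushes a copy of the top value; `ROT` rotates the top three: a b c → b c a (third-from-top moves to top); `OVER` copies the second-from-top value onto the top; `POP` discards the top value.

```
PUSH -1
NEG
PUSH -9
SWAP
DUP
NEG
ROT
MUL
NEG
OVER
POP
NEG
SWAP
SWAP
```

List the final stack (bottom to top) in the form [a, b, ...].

[1, 9]

PUSH -1 → -1
NEG     → 1
PUSH -9 → 1 -9
SWAP    → -9 1
DUP     → -9 1 1
NEG     → -9 1 -1
ROT     → 1 -1 -9
MUL     → 1 9
NEG     → 1 -9
OVER    → 1 -9 1
POP     → 1 -9
NEG     → 1 9
SWAP    → 9 1
SWAP    → 1 9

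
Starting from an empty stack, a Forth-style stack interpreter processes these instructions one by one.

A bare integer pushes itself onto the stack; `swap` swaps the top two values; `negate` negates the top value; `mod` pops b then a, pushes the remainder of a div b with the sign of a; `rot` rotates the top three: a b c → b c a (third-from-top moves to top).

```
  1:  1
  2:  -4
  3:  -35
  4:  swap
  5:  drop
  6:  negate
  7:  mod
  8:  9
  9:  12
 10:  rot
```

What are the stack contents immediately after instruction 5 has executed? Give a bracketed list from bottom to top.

[1, -35]

1    → 1
-4   → 1 -4
-35  → 1 -4 -35
swap → 1 -35 -4
drop → 1 -35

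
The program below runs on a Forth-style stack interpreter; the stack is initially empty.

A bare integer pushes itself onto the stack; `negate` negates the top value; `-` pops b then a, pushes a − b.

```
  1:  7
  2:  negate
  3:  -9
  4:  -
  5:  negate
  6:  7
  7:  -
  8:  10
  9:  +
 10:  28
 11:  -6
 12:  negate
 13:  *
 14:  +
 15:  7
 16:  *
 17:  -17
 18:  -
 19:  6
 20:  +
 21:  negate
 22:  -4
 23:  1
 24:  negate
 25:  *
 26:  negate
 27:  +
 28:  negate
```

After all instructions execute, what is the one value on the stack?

1210

7      -> 7
negate -> -7
-9     -> -7 -9
-      -> 2
negate -> -2
7      -> -2 7
-      -> -9
10     -> -9 10
+      -> 1
28     -> 1 28
-6     -> 1 28 -6
negate -> 1 28 6
*      -> 1 168
+      -> 169
7      -> 169 7
*      -> 1183
-17    -> 1183 -17
-      -> 1200
6      -> 1200 6
+      -> 1206
negate -> -1206
-4     -> -1206 -4
1      -> -1206 -4 1
negate -> -1206 -4 -1
*      -> -1206 4
negate -> -1206 -4
+      -> -1210
negate -> 1210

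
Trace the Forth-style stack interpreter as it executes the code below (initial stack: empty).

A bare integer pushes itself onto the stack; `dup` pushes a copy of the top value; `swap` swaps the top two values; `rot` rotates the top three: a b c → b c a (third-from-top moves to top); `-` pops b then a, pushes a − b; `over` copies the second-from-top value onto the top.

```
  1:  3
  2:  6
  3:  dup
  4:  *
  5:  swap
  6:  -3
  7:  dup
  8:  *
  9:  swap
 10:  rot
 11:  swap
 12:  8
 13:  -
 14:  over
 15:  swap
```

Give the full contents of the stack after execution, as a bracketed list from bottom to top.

[9, 36, 36, -5]

3    : [3]
6    : [3, 6]
dup  : [3, 6, 6]
*    : [3, 36]
swap : [36, 3]
-3   : [36, 3, -3]
dup  : [36, 3, -3, -3]
*    : [36, 3, 9]
swap : [36, 9, 3]
rot  : [9, 3, 36]
swap : [9, 36, 3]
8    : [9, 36, 3, 8]
-    : [9, 36, -5]
over : [9, 36, -5, 36]
swap : [9, 36, 36, -5]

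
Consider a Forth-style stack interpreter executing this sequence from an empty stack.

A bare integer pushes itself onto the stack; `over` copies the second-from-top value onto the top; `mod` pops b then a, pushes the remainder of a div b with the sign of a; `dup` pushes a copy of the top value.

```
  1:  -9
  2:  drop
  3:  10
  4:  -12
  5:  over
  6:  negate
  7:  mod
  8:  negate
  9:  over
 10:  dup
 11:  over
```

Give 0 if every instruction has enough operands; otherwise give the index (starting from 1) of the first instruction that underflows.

0

-9     : -9
drop   : (empty)
10     : 10
-12    : 10 -12
over   : 10 -12 10
negate : 10 -12 -10
mod    : 10 -2
negate : 10 2
over   : 10 2 10
dup    : 10 2 10 10
over   : 10 2 10 10 10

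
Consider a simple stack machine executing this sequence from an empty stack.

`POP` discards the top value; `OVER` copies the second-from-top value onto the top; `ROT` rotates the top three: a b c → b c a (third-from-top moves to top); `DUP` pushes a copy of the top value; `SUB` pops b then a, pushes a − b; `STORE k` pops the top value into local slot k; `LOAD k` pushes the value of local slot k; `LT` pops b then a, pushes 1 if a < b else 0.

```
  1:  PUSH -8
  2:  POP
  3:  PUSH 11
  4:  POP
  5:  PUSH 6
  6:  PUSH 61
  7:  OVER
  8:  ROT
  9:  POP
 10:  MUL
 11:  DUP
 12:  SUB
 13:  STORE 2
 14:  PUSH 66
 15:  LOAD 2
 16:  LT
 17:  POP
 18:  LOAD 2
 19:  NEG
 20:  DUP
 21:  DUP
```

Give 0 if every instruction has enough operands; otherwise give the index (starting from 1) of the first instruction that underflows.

0

PUSH -8 : -8
POP     : (empty)
PUSH 11 : 11
POP     : (empty)
PUSH 6  : 6
PUSH 61 : 6 61
OVER    : 6 61 6
ROT     : 61 6 6
POP     : 61 6
MUL     : 366
DUP     : 366 366
SUB     : 0
STORE 2 : (empty)
PUSH 66 : 66
LOAD 2  : 66 0
LT      : 0
POP     : (empty)
LOAD 2  : 0
NEG     : 0
DUP     : 0 0
DUP     : 0 0 0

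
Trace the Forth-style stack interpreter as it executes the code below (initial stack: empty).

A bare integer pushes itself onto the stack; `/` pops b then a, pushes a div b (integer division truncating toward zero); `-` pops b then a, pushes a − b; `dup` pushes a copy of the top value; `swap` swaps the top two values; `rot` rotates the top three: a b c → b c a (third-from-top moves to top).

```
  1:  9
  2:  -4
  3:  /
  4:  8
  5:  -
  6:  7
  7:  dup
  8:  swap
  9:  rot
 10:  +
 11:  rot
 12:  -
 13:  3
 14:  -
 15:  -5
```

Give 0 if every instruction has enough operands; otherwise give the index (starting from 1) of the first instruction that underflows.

11

9    → [9]
-4   → [9, -4]
/    → [-2]
8    → [-2, 8]
-    → [-10]
7    → [-10, 7]
dup  → [-10, 7, 7]
swap → [-10, 7, 7]
rot  → [7, 7, -10]
+    → [7, -3]
rot  — needs 3 operands, stack has 2 → underflow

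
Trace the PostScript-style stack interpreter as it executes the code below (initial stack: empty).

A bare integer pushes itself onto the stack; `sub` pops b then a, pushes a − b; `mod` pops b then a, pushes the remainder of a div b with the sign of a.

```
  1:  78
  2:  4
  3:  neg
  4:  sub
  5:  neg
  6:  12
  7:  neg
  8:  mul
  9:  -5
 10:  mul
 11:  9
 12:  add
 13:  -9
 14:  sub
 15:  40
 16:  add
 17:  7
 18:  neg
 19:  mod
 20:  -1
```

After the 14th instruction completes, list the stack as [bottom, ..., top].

[-4902]

78  → [78]
4   → [78, 4]
neg → [78, -4]
sub → [82]
neg → [-82]
12  → [-82, 12]
neg → [-82, -12]
mul → [984]
-5  → [984, -5]
mul → [-4920]
9   → [-4920, 9]
add → [-4911]
-9  → [-4911, -9]
sub → [-4902]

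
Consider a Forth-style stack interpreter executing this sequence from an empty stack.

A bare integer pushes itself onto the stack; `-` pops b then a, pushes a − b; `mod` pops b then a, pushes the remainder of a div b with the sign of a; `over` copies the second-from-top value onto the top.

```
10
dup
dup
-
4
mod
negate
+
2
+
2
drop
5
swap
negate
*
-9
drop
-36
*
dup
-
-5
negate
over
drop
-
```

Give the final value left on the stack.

10     -> 10
dup    -> 10 10
dup    -> 10 10 10
-      -> 10 0
4      -> 10 0 4
mod    -> 10 0
negate -> 10 0
+      -> 10
2      -> 10 2
+      -> 12
2      -> 12 2
drop   -> 12
5      -> 12 5
swap   -> 5 12
negate -> 5 -12
*      -> -60
-9     -> -60 -9
drop   -> -60
-36    -> -60 -36
*      -> 2160
dup    -> 2160 2160
-      -> 0
-5     -> 0 -5
negate -> 0 5
over   -> 0 5 0
drop   -> 0 5
-      -> -5

-5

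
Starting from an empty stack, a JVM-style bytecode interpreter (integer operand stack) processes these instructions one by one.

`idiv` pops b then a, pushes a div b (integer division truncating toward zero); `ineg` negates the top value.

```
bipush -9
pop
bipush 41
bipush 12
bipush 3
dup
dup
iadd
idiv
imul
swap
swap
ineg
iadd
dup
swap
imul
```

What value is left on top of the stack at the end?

1681

bipush -9  [-9]
pop        []
bipush 41  [41]
bipush 12  [41, 12]
bipush 3   [41, 12, 3]
dup        [41, 12, 3, 3]
dup        [41, 12, 3, 3, 3]
iadd       [41, 12, 3, 6]
idiv       [41, 12, 0]
imul       [41, 0]
swap       [0, 41]
swap       [41, 0]
ineg       [41, 0]
iadd       [41]
dup        [41, 41]
swap       [41, 41]
imul       [1681]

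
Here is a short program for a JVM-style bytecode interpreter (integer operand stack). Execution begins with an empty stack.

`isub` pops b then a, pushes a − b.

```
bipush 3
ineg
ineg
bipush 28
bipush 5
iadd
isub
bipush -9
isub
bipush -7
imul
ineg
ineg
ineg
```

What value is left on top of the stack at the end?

-147

bipush 3  -> 3
ineg      -> -3
ineg      -> 3
bipush 28 -> 3 28
bipush 5  -> 3 28 5
iadd      -> 3 33
isub      -> -30
bipush -9 -> -30 -9
isub      -> -21
bipush -7 -> -21 -7
imul      -> 147
ineg      -> -147
ineg      -> 147
ineg      -> -147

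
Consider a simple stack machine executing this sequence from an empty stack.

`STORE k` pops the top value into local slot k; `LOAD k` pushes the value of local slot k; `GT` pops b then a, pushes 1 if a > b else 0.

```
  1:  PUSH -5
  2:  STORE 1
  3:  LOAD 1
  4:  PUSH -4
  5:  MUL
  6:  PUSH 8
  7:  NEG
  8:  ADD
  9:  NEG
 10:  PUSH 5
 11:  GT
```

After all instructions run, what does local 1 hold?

-5

PUSH -5 -> [-5]
STORE 1 -> []
LOAD 1  -> [-5]
PUSH -4 -> [-5, -4]
MUL     -> [20]
PUSH 8  -> [20, 8]
NEG     -> [20, -8]
ADD     -> [12]
NEG     -> [-12]
PUSH 5  -> [-12, 5]
GT      -> [0]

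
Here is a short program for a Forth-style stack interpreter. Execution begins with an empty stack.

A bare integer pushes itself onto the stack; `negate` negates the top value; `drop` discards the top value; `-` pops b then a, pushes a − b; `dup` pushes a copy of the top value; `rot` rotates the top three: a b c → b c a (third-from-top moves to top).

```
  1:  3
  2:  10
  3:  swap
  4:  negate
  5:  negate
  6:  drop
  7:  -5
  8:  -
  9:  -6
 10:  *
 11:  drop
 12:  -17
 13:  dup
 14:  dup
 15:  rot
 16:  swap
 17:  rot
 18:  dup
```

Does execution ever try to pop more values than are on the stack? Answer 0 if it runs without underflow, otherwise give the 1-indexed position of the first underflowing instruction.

0

3      -> 3
10     -> 3 10
swap   -> 10 3
negate -> 10 -3
negate -> 10 3
drop   -> 10
-5     -> 10 -5
-      -> 15
-6     -> 15 -6
*      -> -90
drop   -> (empty)
-17    -> -17
dup    -> -17 -17
dup    -> -17 -17 -17
rot    -> -17 -17 -17
swap   -> -17 -17 -17
rot    -> -17 -17 -17
dup    -> -17 -17 -17 -17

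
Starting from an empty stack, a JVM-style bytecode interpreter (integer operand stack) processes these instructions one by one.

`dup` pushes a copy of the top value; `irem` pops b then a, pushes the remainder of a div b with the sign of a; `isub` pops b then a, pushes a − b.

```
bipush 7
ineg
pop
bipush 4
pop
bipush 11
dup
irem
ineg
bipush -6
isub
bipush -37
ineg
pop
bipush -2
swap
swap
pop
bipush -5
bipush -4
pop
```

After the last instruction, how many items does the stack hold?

2

bipush 7   : 7
ineg       : -7
pop        : (empty)
bipush 4   : 4
pop        : (empty)
bipush 11  : 11
dup        : 11 11
irem       : 0
ineg       : 0
bipush -6  : 0 -6
isub       : 6
bipush -37 : 6 -37
ineg       : 6 37
pop        : 6
bipush -2  : 6 -2
swap       : -2 6
swap       : 6 -2
pop        : 6
bipush -5  : 6 -5
bipush -4  : 6 -5 -4
pop        : 6 -5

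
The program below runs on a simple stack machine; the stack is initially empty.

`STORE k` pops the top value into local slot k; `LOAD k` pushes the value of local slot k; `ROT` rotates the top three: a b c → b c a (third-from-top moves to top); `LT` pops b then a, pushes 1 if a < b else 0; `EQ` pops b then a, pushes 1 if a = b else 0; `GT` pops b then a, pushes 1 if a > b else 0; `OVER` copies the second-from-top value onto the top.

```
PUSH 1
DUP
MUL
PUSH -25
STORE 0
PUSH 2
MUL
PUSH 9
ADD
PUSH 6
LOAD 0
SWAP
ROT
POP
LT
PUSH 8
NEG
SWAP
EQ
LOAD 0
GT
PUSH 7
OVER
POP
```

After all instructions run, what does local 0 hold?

-25

PUSH 1   : [1]
DUP      : [1, 1]
MUL      : [1]
PUSH -25 : [1, -25]
STORE 0  : [1]
PUSH 2   : [1, 2]
MUL      : [2]
PUSH 9   : [2, 9]
ADD      : [11]
PUSH 6   : [11, 6]
LOAD 0   : [11, 6, -25]
SWAP     : [11, -25, 6]
ROT      : [-25, 6, 11]
POP      : [-25, 6]
LT       : [1]
PUSH 8   : [1, 8]
NEG      : [1, -8]
SWAP     : [-8, 1]
EQ       : [0]
LOAD 0   : [0, -25]
GT       : [1]
PUSH 7   : [1, 7]
OVER     : [1, 7, 1]
POP      : [1, 7]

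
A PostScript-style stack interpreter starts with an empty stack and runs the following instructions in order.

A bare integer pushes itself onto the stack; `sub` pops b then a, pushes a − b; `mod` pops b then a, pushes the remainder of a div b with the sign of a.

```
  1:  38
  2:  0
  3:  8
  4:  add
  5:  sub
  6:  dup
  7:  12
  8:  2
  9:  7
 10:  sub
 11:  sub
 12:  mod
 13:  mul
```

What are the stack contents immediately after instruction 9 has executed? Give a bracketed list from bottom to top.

[30, 30, 12, 2, 7]

38   [38]
0    [38, 0]
8    [38, 0, 8]
add  [38, 8]
sub  [30]
dup  [30, 30]
12   [30, 30, 12]
2    [30, 30, 12, 2]
7    [30, 30, 12, 2, 7]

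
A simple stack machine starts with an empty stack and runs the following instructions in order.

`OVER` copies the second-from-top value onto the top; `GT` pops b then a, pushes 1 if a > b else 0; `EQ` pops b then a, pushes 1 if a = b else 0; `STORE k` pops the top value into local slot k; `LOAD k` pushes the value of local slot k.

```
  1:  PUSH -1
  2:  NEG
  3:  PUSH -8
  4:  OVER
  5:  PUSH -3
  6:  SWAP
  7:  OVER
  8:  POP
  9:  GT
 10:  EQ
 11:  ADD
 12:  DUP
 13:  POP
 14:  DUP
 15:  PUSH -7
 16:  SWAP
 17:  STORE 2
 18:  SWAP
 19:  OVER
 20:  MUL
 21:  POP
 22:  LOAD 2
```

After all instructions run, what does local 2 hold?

1

PUSH -1 → -1
NEG     → 1
PUSH -8 → 1 -8
OVER    → 1 -8 1
PUSH -3 → 1 -8 1 -3
SWAP    → 1 -8 -3 1
OVER    → 1 -8 -3 1 -3
POP     → 1 -8 -3 1
GT      → 1 -8 0
EQ      → 1 0
ADD     → 1
DUP     → 1 1
POP     → 1
DUP     → 1 1
PUSH -7 → 1 1 -7
SWAP    → 1 -7 1
STORE 2 → 1 -7
SWAP    → -7 1
OVER    → -7 1 -7
MUL     → -7 -7
POP     → -7
LOAD 2  → -7 1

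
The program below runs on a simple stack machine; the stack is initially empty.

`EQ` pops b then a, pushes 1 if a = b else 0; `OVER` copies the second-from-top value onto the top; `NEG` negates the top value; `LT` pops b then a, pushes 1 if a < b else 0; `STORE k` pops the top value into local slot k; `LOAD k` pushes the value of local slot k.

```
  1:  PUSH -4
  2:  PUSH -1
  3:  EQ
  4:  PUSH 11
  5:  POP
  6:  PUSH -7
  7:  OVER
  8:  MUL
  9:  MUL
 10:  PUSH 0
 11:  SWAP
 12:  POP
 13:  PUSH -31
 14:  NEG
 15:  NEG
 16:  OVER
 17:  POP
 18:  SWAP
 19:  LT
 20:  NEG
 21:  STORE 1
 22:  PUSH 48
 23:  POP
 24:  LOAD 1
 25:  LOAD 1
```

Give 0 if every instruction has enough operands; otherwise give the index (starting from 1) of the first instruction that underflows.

PUSH -4  : [-4]
PUSH -1  : [-4, -1]
EQ       : [0]
PUSH 11  : [0, 11]
POP      : [0]
PUSH -7  : [0, -7]
OVER     : [0, -7, 0]
MUL      : [0, 0]
MUL      : [0]
PUSH 0   : [0, 0]
SWAP     : [0, 0]
POP      : [0]
PUSH -31 : [0, -31]
NEG      : [0, 31]
NEG      : [0, -31]
OVER     : [0, -31, 0]
POP      : [0, -31]
SWAP     : [-31, 0]
LT       : [1]
NEG      : [-1]
STORE 1  : []
PUSH 48  : [48]
POP      : []
LOAD 1   : [-1]
LOAD 1   : [-1, -1]

0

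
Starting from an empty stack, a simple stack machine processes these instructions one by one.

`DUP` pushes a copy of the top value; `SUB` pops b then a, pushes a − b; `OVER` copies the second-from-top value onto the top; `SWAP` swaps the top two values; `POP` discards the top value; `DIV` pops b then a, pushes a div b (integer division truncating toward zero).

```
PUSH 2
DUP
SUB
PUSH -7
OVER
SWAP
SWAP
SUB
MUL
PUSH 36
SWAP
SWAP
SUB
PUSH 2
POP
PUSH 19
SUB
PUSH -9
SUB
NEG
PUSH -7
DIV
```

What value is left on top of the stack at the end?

-6

PUSH 2  : 2
DUP     : 2 2
SUB     : 0
PUSH -7 : 0 -7
OVER    : 0 -7 0
SWAP    : 0 0 -7
SWAP    : 0 -7 0
SUB     : 0 -7
MUL     : 0
PUSH 36 : 0 36
SWAP    : 36 0
SWAP    : 0 36
SUB     : -36
PUSH 2  : -36 2
POP     : -36
PUSH 19 : -36 19
SUB     : -55
PUSH -9 : -55 -9
SUB     : -46
NEG     : 46
PUSH -7 : 46 -7
DIV     : -6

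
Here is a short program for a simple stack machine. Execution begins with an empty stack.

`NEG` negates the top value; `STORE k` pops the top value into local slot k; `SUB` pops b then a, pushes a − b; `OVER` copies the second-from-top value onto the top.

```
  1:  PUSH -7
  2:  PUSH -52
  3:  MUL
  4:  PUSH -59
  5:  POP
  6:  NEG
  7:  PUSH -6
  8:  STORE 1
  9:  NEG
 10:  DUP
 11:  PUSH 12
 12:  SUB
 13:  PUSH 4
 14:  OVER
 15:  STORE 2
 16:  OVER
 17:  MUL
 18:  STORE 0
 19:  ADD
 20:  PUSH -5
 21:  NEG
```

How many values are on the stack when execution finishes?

PUSH -7  → -7
PUSH -52 → -7 -52
MUL      → 364
PUSH -59 → 364 -59
POP      → 364
NEG      → -364
PUSH -6  → -364 -6
STORE 1  → -364
NEG      → 364
DUP      → 364 364
PUSH 12  → 364 364 12
SUB      → 364 352
PUSH 4   → 364 352 4
OVER     → 364 352 4 352
STORE 2  → 364 352 4
OVER     → 364 352 4 352
MUL      → 364 352 1408
STORE 0  → 364 352
ADD      → 716
PUSH -5  → 716 -5
NEG      → 716 5

2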